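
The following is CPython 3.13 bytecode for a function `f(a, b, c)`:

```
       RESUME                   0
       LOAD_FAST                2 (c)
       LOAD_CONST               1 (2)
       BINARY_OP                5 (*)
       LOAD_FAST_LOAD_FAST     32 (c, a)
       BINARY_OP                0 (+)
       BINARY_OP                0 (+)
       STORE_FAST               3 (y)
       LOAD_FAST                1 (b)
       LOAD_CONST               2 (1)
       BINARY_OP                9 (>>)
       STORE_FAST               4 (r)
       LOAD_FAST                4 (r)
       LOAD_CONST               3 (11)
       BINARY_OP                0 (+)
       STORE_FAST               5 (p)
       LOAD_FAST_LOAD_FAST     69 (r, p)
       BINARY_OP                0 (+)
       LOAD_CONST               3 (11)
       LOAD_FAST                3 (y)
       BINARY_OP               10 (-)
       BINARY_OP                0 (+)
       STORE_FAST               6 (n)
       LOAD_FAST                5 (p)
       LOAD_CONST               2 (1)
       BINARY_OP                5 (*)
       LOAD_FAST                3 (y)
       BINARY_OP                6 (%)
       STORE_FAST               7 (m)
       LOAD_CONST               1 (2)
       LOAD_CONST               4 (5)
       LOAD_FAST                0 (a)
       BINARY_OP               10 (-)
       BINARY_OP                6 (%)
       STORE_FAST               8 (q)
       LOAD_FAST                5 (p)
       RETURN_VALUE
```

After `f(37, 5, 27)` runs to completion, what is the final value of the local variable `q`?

LOAD_FAST c → push 27. Stack: [27]
LOAD_CONST → push 2. Stack: [27, 2]
BINARY_OP * → 27 * 2 = 54. Stack: [54]
LOAD_FAST_LOAD_FAST c,a → push 27,37. Stack: [54, 27, 37]
BINARY_OP + → 27 + 37 = 64. Stack: [54, 64]
BINARY_OP + → 54 + 64 = 118. Stack: [118]
STORE_FAST y → y=118. Stack: []
LOAD_FAST b → push 5. Stack: [5]
LOAD_CONST → push 1. Stack: [5, 1]
BINARY_OP >> → 5 >> 1 = 2. Stack: [2]
STORE_FAST r → r=2. Stack: []
LOAD_FAST r → push 2. Stack: [2]
LOAD_CONST → push 11. Stack: [2, 11]
BINARY_OP + → 2 + 11 = 13. Stack: [13]
STORE_FAST p → p=13. Stack: []
LOAD_FAST_LOAD_FAST r,p → push 2,13. Stack: [2, 13]
BINARY_OP + → 2 + 13 = 15. Stack: [15]
LOAD_CONST → push 11. Stack: [15, 11]
LOAD_FAST y → push 118. Stack: [15, 11, 118]
BINARY_OP - → 11 - 118 = -107. Stack: [15, -107]
BINARY_OP + → 15 + -107 = -92. Stack: [-92]
STORE_FAST n → n=-92. Stack: []
LOAD_FAST p → push 13. Stack: [13]
LOAD_CONST → push 1. Stack: [13, 1]
BINARY_OP * → 13 * 1 = 13. Stack: [13]
LOAD_FAST y → push 118. Stack: [13, 118]
BINARY_OP % → 13 % 118 = 13. Stack: [13]
STORE_FAST m → m=13. Stack: []
LOAD_CONST → push 2. Stack: [2]
LOAD_CONST → push 5. Stack: [2, 5]
LOAD_FAST a → push 37. Stack: [2, 5, 37]
BINARY_OP - → 5 - 37 = -32. Stack: [2, -32]
BINARY_OP % → 2 % -32 = -30. Stack: [-30]
STORE_FAST q → q=-30. Stack: []
LOAD_FAST p → push 13. Stack: [13]
RETURN_VALUE → return 13.

-30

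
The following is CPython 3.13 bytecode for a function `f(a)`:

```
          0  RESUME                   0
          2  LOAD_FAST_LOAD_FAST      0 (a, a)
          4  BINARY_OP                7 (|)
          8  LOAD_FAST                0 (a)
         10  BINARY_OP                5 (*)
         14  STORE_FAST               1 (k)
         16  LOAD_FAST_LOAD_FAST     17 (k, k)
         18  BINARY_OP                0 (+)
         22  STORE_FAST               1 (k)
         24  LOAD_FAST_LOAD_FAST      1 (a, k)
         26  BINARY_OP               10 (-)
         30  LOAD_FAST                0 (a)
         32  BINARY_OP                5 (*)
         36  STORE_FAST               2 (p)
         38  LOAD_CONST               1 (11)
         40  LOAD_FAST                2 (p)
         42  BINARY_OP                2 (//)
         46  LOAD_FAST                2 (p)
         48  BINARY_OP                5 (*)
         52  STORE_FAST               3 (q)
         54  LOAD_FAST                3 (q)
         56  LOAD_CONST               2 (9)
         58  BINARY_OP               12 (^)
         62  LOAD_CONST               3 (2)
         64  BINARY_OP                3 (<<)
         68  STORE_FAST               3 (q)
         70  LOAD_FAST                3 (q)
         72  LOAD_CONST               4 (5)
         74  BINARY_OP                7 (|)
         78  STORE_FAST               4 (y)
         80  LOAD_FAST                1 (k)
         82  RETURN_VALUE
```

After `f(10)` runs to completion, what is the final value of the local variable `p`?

LOAD_FAST_LOAD_FAST a,a → push 10,10. Stack: [10, 10]
BINARY_OP | → 10 | 10 = 10. Stack: [10]
LOAD_FAST a → push 10. Stack: [10, 10]
BINARY_OP * → 10 * 10 = 100. Stack: [100]
STORE_FAST k → k=100. Stack: []
LOAD_FAST_LOAD_FAST k,k → push 100,100. Stack: [100, 100]
BINARY_OP + → 100 + 100 = 200. Stack: [200]
STORE_FAST k → k=200. Stack: []
LOAD_FAST_LOAD_FAST a,k → push 10,200. Stack: [10, 200]
BINARY_OP - → 10 - 200 = -190. Stack: [-190]
LOAD_FAST a → push 10. Stack: [-190, 10]
BINARY_OP * → -190 * 10 = -1900. Stack: [-1900]
STORE_FAST p → p=-1900. Stack: []
LOAD_CONST → push 11. Stack: [11]
LOAD_FAST p → push -1900. Stack: [11, -1900]
BINARY_OP // → 11 // -1900 = -1. Stack: [-1]
LOAD_FAST p → push -1900. Stack: [-1, -1900]
BINARY_OP * → -1 * -1900 = 1900. Stack: [1900]
STORE_FAST q → q=1900. Stack: []
LOAD_FAST q → push 1900. Stack: [1900]
LOAD_CONST → push 9. Stack: [1900, 9]
BINARY_OP ^ → 1900 ^ 9 = 1893. Stack: [1893]
LOAD_CONST → push 2. Stack: [1893, 2]
BINARY_OP << → 1893 << 2 = 7572. Stack: [7572]
STORE_FAST q → q=7572. Stack: []
LOAD_FAST q → push 7572. Stack: [7572]
LOAD_CONST → push 5. Stack: [7572, 5]
BINARY_OP | → 7572 | 5 = 7573. Stack: [7573]
STORE_FAST y → y=7573. Stack: []
LOAD_FAST k → push 200. Stack: [200]
RETURN_VALUE → return 200.

-1900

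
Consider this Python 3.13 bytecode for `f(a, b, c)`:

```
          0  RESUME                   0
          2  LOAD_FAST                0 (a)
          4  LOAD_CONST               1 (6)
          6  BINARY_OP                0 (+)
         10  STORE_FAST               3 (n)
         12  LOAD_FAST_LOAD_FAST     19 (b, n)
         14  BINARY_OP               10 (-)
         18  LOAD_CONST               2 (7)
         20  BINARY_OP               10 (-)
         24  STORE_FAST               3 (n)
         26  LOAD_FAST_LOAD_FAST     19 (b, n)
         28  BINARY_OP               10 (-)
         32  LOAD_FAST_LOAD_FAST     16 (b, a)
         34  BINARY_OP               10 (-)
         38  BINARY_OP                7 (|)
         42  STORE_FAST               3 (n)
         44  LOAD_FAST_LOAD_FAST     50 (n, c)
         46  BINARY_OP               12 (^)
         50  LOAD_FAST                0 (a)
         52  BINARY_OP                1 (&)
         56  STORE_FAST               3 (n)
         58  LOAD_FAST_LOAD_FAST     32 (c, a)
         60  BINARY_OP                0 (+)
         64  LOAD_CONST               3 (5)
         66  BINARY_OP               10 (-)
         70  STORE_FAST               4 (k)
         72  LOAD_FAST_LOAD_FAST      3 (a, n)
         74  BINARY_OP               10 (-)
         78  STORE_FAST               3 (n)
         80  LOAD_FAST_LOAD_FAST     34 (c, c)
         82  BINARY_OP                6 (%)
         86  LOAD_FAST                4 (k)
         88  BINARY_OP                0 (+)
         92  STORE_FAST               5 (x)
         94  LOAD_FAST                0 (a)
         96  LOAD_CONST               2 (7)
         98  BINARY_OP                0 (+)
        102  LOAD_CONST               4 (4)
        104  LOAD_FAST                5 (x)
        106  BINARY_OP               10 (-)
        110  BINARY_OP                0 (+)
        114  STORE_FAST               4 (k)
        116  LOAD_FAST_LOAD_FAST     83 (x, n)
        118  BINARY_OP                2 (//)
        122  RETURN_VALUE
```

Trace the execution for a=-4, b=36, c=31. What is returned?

-1

LOAD_FAST a → push -4. Stack: [-4]
LOAD_CONST → push 6. Stack: [-4, 6]
BINARY_OP + → -4 + 6 = 2. Stack: [2]
STORE_FAST n → n=2. Stack: []
LOAD_FAST_LOAD_FAST b,n → push 36,2. Stack: [36, 2]
BINARY_OP - → 36 - 2 = 34. Stack: [34]
LOAD_CONST → push 7. Stack: [34, 7]
BINARY_OP - → 34 - 7 = 27. Stack: [27]
STORE_FAST n → n=27. Stack: []
LOAD_FAST_LOAD_FAST b,n → push 36,27. Stack: [36, 27]
BINARY_OP - → 36 - 27 = 9. Stack: [9]
LOAD_FAST_LOAD_FAST b,a → push 36,-4. Stack: [9, 36, -4]
BINARY_OP - → 36 - -4 = 40. Stack: [9, 40]
BINARY_OP | → 9 | 40 = 41. Stack: [41]
STORE_FAST n → n=41. Stack: []
LOAD_FAST_LOAD_FAST n,c → push 41,31. Stack: [41, 31]
BINARY_OP ^ → 41 ^ 31 = 54. Stack: [54]
LOAD_FAST a → push -4. Stack: [54, -4]
BINARY_OP & → 54 & -4 = 52. Stack: [52]
STORE_FAST n → n=52. Stack: []
LOAD_FAST_LOAD_FAST c,a → push 31,-4. Stack: [31, -4]
BINARY_OP + → 31 + -4 = 27. Stack: [27]
LOAD_CONST → push 5. Stack: [27, 5]
BINARY_OP - → 27 - 5 = 22. Stack: [22]
STORE_FAST k → k=22. Stack: []
LOAD_FAST_LOAD_FAST a,n → push -4,52. Stack: [-4, 52]
BINARY_OP - → -4 - 52 = -56. Stack: [-56]
STORE_FAST n → n=-56. Stack: []
LOAD_FAST_LOAD_FAST c,c → push 31,31. Stack: [31, 31]
BINARY_OP % → 31 % 31 = 0. Stack: [0]
LOAD_FAST k → push 22. Stack: [0, 22]
BINARY_OP + → 0 + 22 = 22. Stack: [22]
STORE_FAST x → x=22. Stack: []
LOAD_FAST a → push -4. Stack: [-4]
LOAD_CONST → push 7. Stack: [-4, 7]
BINARY_OP + → -4 + 7 = 3. Stack: [3]
LOAD_CONST → push 4. Stack: [3, 4]
LOAD_FAST x → push 22. Stack: [3, 4, 22]
BINARY_OP - → 4 - 22 = -18. Stack: [3, -18]
BINARY_OP + → 3 + -18 = -15. Stack: [-15]
STORE_FAST k → k=-15. Stack: []
LOAD_FAST_LOAD_FAST x,n → push 22,-56. Stack: [22, -56]
BINARY_OP // → 22 // -56 = -1. Stack: [-1]
RETURN_VALUE → return -1.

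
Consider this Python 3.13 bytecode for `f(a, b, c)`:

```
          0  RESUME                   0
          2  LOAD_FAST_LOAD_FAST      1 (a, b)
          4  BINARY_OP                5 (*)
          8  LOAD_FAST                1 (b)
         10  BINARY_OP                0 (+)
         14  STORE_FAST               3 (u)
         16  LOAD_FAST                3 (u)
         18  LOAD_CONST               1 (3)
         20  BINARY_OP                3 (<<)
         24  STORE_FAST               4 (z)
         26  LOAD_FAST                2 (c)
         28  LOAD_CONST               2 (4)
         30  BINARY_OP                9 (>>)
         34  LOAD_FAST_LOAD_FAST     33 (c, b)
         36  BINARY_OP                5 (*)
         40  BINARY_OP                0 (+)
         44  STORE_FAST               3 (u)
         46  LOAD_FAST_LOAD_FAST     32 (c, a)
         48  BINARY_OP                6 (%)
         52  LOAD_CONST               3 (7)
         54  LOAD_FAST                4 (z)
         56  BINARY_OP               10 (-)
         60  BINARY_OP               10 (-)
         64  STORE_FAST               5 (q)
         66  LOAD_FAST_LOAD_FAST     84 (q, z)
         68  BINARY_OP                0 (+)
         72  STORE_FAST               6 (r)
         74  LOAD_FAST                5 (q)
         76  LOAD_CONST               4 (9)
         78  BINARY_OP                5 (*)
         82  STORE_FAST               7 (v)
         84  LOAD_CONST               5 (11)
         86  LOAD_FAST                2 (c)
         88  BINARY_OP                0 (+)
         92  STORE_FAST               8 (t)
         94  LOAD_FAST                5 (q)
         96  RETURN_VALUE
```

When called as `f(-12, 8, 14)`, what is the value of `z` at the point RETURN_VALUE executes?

LOAD_FAST_LOAD_FAST a,b → push -12,8. Stack: [-12, 8]
BINARY_OP * → -12 * 8 = -96. Stack: [-96]
LOAD_FAST b → push 8. Stack: [-96, 8]
BINARY_OP + → -96 + 8 = -88. Stack: [-88]
STORE_FAST u → u=-88. Stack: []
LOAD_FAST u → push -88. Stack: [-88]
LOAD_CONST → push 3. Stack: [-88, 3]
BINARY_OP << → -88 << 3 = -704. Stack: [-704]
STORE_FAST z → z=-704. Stack: []
LOAD_FAST c → push 14. Stack: [14]
LOAD_CONST → push 4. Stack: [14, 4]
BINARY_OP >> → 14 >> 4 = 0. Stack: [0]
LOAD_FAST_LOAD_FAST c,b → push 14,8. Stack: [0, 14, 8]
BINARY_OP * → 14 * 8 = 112. Stack: [0, 112]
BINARY_OP + → 0 + 112 = 112. Stack: [112]
STORE_FAST u → u=112. Stack: []
LOAD_FAST_LOAD_FAST c,a → push 14,-12. Stack: [14, -12]
BINARY_OP % → 14 % -12 = -10. Stack: [-10]
LOAD_CONST → push 7. Stack: [-10, 7]
LOAD_FAST z → push -704. Stack: [-10, 7, -704]
BINARY_OP - → 7 - -704 = 711. Stack: [-10, 711]
BINARY_OP - → -10 - 711 = -721. Stack: [-721]
STORE_FAST q → q=-721. Stack: []
LOAD_FAST_LOAD_FAST q,z → push -721,-704. Stack: [-721, -704]
BINARY_OP + → -721 + -704 = -1425. Stack: [-1425]
STORE_FAST r → r=-1425. Stack: []
LOAD_FAST q → push -721. Stack: [-721]
LOAD_CONST → push 9. Stack: [-721, 9]
BINARY_OP * → -721 * 9 = -6489. Stack: [-6489]
STORE_FAST v → v=-6489. Stack: []
LOAD_CONST → push 11. Stack: [11]
LOAD_FAST c → push 14. Stack: [11, 14]
BINARY_OP + → 11 + 14 = 25. Stack: [25]
STORE_FAST t → t=25. Stack: []
LOAD_FAST q → push -721. Stack: [-721]
RETURN_VALUE → return -721.

-704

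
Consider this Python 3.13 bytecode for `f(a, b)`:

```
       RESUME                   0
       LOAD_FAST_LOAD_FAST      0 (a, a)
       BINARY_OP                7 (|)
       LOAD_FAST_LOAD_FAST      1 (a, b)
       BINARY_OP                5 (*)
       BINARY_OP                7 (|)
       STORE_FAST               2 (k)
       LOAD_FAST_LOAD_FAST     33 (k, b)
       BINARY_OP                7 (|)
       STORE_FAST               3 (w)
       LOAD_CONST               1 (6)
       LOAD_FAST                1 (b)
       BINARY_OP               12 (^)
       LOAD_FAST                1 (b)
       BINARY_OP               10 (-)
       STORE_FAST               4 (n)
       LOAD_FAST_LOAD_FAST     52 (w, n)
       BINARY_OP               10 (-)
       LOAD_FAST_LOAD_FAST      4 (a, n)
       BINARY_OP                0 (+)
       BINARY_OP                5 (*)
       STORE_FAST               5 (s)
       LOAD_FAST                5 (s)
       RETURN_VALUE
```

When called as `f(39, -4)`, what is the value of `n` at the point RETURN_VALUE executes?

-2

LOAD_FAST_LOAD_FAST a,a → push 39,39. Stack: [39, 39]
BINARY_OP | → 39 | 39 = 39. Stack: [39]
LOAD_FAST_LOAD_FAST a,b → push 39,-4. Stack: [39, 39, -4]
BINARY_OP * → 39 * -4 = -156. Stack: [39, -156]
BINARY_OP | → 39 | -156 = -153. Stack: [-153]
STORE_FAST k → k=-153. Stack: []
LOAD_FAST_LOAD_FAST k,b → push -153,-4. Stack: [-153, -4]
BINARY_OP | → -153 | -4 = -1. Stack: [-1]
STORE_FAST w → w=-1. Stack: []
LOAD_CONST → push 6. Stack: [6]
LOAD_FAST b → push -4. Stack: [6, -4]
BINARY_OP ^ → 6 ^ -4 = -6. Stack: [-6]
LOAD_FAST b → push -4. Stack: [-6, -4]
BINARY_OP - → -6 - -4 = -2. Stack: [-2]
STORE_FAST n → n=-2. Stack: []
LOAD_FAST_LOAD_FAST w,n → push -1,-2. Stack: [-1, -2]
BINARY_OP - → -1 - -2 = 1. Stack: [1]
LOAD_FAST_LOAD_FAST a,n → push 39,-2. Stack: [1, 39, -2]
BINARY_OP + → 39 + -2 = 37. Stack: [1, 37]
BINARY_OP * → 1 * 37 = 37. Stack: [37]
STORE_FAST s → s=37. Stack: []
LOAD_FAST s → push 37. Stack: [37]
RETURN_VALUE → return 37.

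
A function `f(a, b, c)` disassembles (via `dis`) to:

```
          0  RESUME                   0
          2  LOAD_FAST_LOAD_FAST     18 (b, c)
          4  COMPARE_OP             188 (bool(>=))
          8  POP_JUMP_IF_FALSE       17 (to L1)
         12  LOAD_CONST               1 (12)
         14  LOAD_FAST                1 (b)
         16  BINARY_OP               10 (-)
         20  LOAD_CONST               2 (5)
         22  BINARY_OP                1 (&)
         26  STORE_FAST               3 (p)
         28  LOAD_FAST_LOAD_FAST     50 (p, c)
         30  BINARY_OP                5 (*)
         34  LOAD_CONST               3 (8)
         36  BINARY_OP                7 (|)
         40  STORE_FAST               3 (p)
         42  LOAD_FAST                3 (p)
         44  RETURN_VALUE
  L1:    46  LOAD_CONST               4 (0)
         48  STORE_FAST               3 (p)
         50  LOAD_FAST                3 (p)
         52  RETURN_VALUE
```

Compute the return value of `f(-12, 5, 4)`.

LOAD_FAST_LOAD_FAST b,c → push 5,4. Stack: [5, 4]
COMPARE_OP bool(>=) → 5 vs 4 = True. Stack: [True]
POP_JUMP_IF_FALSE → pop True; no jump. Stack: []
LOAD_CONST → push 12. Stack: [12]
LOAD_FAST b → push 5. Stack: [12, 5]
BINARY_OP - → 12 - 5 = 7. Stack: [7]
LOAD_CONST → push 5. Stack: [7, 5]
BINARY_OP & → 7 & 5 = 5. Stack: [5]
STORE_FAST p → p=5. Stack: []
LOAD_FAST_LOAD_FAST p,c → push 5,4. Stack: [5, 4]
BINARY_OP * → 5 * 4 = 20. Stack: [20]
LOAD_CONST → push 8. Stack: [20, 8]
BINARY_OP | → 20 | 8 = 28. Stack: [28]
STORE_FAST p → p=28. Stack: []
LOAD_FAST p → push 28. Stack: [28]
RETURN_VALUE → return 28.

28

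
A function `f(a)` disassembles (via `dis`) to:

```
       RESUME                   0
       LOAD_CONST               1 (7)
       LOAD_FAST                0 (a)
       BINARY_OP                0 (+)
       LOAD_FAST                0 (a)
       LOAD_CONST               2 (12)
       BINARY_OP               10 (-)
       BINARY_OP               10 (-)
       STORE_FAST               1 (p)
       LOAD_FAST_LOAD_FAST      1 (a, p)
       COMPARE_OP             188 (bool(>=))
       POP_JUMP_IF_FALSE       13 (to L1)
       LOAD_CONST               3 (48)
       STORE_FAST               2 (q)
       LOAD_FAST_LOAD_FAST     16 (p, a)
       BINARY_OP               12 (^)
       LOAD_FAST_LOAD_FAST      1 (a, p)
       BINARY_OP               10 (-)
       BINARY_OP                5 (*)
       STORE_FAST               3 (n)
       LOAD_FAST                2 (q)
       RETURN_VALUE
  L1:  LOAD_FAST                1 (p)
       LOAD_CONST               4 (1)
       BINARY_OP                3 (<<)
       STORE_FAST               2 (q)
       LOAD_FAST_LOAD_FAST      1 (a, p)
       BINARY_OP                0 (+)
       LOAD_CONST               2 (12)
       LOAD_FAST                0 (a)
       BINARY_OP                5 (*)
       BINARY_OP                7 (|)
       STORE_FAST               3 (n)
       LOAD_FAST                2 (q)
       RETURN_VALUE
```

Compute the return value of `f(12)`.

38

LOAD_CONST → push 7. Stack: [7]
LOAD_FAST a → push 12. Stack: [7, 12]
BINARY_OP + → 7 + 12 = 19. Stack: [19]
LOAD_FAST a → push 12. Stack: [19, 12]
LOAD_CONST → push 12. Stack: [19, 12, 12]
BINARY_OP - → 12 - 12 = 0. Stack: [19, 0]
BINARY_OP - → 19 - 0 = 19. Stack: [19]
STORE_FAST p → p=19. Stack: []
LOAD_FAST_LOAD_FAST a,p → push 12,19. Stack: [12, 19]
COMPARE_OP bool(>=) → 12 vs 19 = False. Stack: [False]
POP_JUMP_IF_FALSE → pop False; jump. Stack: []
LOAD_FAST p → push 19. Stack: [19]
LOAD_CONST → push 1. Stack: [19, 1]
BINARY_OP << → 19 << 1 = 38. Stack: [38]
STORE_FAST q → q=38. Stack: []
LOAD_FAST_LOAD_FAST a,p → push 12,19. Stack: [12, 19]
BINARY_OP + → 12 + 19 = 31. Stack: [31]
LOAD_CONST → push 12. Stack: [31, 12]
LOAD_FAST a → push 12. Stack: [31, 12, 12]
BINARY_OP * → 12 * 12 = 144. Stack: [31, 144]
BINARY_OP | → 31 | 144 = 159. Stack: [159]
STORE_FAST n → n=159. Stack: []
LOAD_FAST q → push 38. Stack: [38]
RETURN_VALUE → return 38.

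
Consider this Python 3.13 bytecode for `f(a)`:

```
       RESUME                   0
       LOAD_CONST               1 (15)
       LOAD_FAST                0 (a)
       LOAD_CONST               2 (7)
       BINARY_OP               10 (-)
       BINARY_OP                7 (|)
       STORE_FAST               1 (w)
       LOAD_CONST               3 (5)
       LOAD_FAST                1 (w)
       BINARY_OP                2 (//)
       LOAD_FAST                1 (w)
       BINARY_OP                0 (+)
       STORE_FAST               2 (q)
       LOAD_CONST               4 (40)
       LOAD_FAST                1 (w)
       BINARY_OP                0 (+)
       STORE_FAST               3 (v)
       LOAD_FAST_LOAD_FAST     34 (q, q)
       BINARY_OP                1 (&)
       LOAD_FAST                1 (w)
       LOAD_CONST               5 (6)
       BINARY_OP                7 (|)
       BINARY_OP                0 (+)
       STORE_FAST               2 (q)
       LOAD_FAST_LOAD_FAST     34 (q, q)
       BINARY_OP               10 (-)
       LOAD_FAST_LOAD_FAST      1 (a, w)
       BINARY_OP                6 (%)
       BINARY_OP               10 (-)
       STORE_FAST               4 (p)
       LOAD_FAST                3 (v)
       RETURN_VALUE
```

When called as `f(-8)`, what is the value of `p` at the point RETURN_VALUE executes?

LOAD_CONST → push 15. Stack: [15]
LOAD_FAST a → push -8. Stack: [15, -8]
LOAD_CONST → push 7. Stack: [15, -8, 7]
BINARY_OP - → -8 - 7 = -15. Stack: [15, -15]
BINARY_OP | → 15 | -15 = -1. Stack: [-1]
STORE_FAST w → w=-1. Stack: []
LOAD_CONST → push 5. Stack: [5]
LOAD_FAST w → push -1. Stack: [5, -1]
BINARY_OP // → 5 // -1 = -5. Stack: [-5]
LOAD_FAST w → push -1. Stack: [-5, -1]
BINARY_OP + → -5 + -1 = -6. Stack: [-6]
STORE_FAST q → q=-6. Stack: []
LOAD_CONST → push 40. Stack: [40]
LOAD_FAST w → push -1. Stack: [40, -1]
BINARY_OP + → 40 + -1 = 39. Stack: [39]
STORE_FAST v → v=39. Stack: []
LOAD_FAST_LOAD_FAST q,q → push -6,-6. Stack: [-6, -6]
BINARY_OP & → -6 & -6 = -6. Stack: [-6]
LOAD_FAST w → push -1. Stack: [-6, -1]
LOAD_CONST → push 6. Stack: [-6, -1, 6]
BINARY_OP | → -1 | 6 = -1. Stack: [-6, -1]
BINARY_OP + → -6 + -1 = -7. Stack: [-7]
STORE_FAST q → q=-7. Stack: []
LOAD_FAST_LOAD_FAST q,q → push -7,-7. Stack: [-7, -7]
BINARY_OP - → -7 - -7 = 0. Stack: [0]
LOAD_FAST_LOAD_FAST a,w → push -8,-1. Stack: [0, -8, -1]
BINARY_OP % → -8 % -1 = 0. Stack: [0, 0]
BINARY_OP - → 0 - 0 = 0. Stack: [0]
STORE_FAST p → p=0. Stack: []
LOAD_FAST v → push 39. Stack: [39]
RETURN_VALUE → return 39.

0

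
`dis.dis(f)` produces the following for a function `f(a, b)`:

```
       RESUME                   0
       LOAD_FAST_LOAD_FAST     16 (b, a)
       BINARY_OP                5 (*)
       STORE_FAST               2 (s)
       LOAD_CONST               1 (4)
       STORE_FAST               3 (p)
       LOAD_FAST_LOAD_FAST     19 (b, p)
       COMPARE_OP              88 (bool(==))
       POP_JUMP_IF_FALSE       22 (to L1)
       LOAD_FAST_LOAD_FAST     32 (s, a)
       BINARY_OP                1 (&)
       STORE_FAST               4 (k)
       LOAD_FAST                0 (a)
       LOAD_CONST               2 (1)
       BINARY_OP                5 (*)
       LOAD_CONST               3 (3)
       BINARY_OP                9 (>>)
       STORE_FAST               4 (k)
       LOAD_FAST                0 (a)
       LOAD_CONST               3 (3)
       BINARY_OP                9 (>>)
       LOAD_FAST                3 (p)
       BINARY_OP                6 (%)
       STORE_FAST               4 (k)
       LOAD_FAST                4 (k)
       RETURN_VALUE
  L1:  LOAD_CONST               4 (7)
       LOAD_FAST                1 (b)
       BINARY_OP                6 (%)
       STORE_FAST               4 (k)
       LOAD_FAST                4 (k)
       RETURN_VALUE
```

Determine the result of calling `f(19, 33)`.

LOAD_FAST_LOAD_FAST b,a → push 33,19. Stack: [33, 19]
BINARY_OP * → 33 * 19 = 627. Stack: [627]
STORE_FAST s → s=627. Stack: []
LOAD_CONST → push 4. Stack: [4]
STORE_FAST p → p=4. Stack: []
LOAD_FAST_LOAD_FAST b,p → push 33,4. Stack: [33, 4]
COMPARE_OP bool(==) → 33 vs 4 = False. Stack: [False]
POP_JUMP_IF_FALSE → pop False; jump. Stack: []
LOAD_CONST → push 7. Stack: [7]
LOAD_FAST b → push 33. Stack: [7, 33]
BINARY_OP % → 7 % 33 = 7. Stack: [7]
STORE_FAST k → k=7. Stack: []
LOAD_FAST k → push 7. Stack: [7]
RETURN_VALUE → return 7.

7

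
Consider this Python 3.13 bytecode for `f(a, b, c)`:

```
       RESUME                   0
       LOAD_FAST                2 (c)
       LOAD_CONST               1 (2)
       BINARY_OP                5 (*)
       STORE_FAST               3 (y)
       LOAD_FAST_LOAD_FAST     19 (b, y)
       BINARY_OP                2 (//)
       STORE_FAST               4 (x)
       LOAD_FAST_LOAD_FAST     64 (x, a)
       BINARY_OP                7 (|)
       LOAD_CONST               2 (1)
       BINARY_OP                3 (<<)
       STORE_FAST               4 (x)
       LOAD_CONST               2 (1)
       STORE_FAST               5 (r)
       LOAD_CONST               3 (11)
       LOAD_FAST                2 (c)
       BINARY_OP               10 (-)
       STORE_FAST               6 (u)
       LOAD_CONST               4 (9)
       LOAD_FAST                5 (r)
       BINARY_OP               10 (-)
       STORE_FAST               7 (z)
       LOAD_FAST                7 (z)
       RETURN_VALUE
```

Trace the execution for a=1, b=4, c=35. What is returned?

8

LOAD_FAST c → push 35. Stack: [35]
LOAD_CONST → push 2. Stack: [35, 2]
BINARY_OP * → 35 * 2 = 70. Stack: [70]
STORE_FAST y → y=70. Stack: []
LOAD_FAST_LOAD_FAST b,y → push 4,70. Stack: [4, 70]
BINARY_OP // → 4 // 70 = 0. Stack: [0]
STORE_FAST x → x=0. Stack: []
LOAD_FAST_LOAD_FAST x,a → push 0,1. Stack: [0, 1]
BINARY_OP | → 0 | 1 = 1. Stack: [1]
LOAD_CONST → push 1. Stack: [1, 1]
BINARY_OP << → 1 << 1 = 2. Stack: [2]
STORE_FAST x → x=2. Stack: []
LOAD_CONST → push 1. Stack: [1]
STORE_FAST r → r=1. Stack: []
LOAD_CONST → push 11. Stack: [11]
LOAD_FAST c → push 35. Stack: [11, 35]
BINARY_OP - → 11 - 35 = -24. Stack: [-24]
STORE_FAST u → u=-24. Stack: []
LOAD_CONST → push 9. Stack: [9]
LOAD_FAST r → push 1. Stack: [9, 1]
BINARY_OP - → 9 - 1 = 8. Stack: [8]
STORE_FAST z → z=8. Stack: []
LOAD_FAST z → push 8. Stack: [8]
RETURN_VALUE → return 8.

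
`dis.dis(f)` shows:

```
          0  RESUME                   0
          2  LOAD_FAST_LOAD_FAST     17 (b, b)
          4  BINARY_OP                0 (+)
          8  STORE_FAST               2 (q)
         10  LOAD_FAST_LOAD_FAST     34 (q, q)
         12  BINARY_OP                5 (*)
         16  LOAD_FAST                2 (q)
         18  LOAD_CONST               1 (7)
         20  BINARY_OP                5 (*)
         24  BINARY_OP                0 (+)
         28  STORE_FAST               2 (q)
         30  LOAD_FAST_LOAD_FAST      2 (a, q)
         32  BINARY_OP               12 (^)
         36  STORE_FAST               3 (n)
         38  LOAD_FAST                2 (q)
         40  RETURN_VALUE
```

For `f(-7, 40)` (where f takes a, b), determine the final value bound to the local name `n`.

-6967

LOAD_FAST_LOAD_FAST b,b → push 40,40. Stack: [40, 40]
BINARY_OP + → 40 + 40 = 80. Stack: [80]
STORE_FAST q → q=80. Stack: []
LOAD_FAST_LOAD_FAST q,q → push 80,80. Stack: [80, 80]
BINARY_OP * → 80 * 80 = 6400. Stack: [6400]
LOAD_FAST q → push 80. Stack: [6400, 80]
LOAD_CONST → push 7. Stack: [6400, 80, 7]
BINARY_OP * → 80 * 7 = 560. Stack: [6400, 560]
BINARY_OP + → 6400 + 560 = 6960. Stack: [6960]
STORE_FAST q → q=6960. Stack: []
LOAD_FAST_LOAD_FAST a,q → push -7,6960. Stack: [-7, 6960]
BINARY_OP ^ → -7 ^ 6960 = -6967. Stack: [-6967]
STORE_FAST n → n=-6967. Stack: []
LOAD_FAST q → push 6960. Stack: [6960]
RETURN_VALUE → return 6960.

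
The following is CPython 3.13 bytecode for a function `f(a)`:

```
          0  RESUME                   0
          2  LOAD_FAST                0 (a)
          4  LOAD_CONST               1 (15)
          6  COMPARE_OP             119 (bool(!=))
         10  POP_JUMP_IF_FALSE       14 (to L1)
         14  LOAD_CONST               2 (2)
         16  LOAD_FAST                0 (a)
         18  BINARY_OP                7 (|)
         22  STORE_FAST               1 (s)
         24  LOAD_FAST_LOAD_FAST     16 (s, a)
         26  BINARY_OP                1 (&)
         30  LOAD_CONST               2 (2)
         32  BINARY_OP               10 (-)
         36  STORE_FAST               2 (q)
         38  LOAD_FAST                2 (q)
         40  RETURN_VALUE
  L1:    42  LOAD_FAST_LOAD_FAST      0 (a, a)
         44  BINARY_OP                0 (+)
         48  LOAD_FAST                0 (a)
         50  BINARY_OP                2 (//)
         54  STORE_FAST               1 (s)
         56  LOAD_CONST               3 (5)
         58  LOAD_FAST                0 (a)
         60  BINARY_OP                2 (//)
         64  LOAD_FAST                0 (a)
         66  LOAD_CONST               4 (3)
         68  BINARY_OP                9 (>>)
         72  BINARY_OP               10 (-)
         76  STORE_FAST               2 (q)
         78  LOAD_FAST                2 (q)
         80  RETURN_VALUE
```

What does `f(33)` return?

LOAD_FAST a → push 33. Stack: [33]
LOAD_CONST → push 15. Stack: [33, 15]
COMPARE_OP bool(!=) → 33 vs 15 = True. Stack: [True]
POP_JUMP_IF_FALSE → pop True; no jump. Stack: []
LOAD_CONST → push 2. Stack: [2]
LOAD_FAST a → push 33. Stack: [2, 33]
BINARY_OP | → 2 | 33 = 35. Stack: [35]
STORE_FAST s → s=35. Stack: []
LOAD_FAST_LOAD_FAST s,a → push 35,33. Stack: [35, 33]
BINARY_OP & → 35 & 33 = 33. Stack: [33]
LOAD_CONST → push 2. Stack: [33, 2]
BINARY_OP - → 33 - 2 = 31. Stack: [31]
STORE_FAST q → q=31. Stack: []
LOAD_FAST q → push 31. Stack: [31]
RETURN_VALUE → return 31.

31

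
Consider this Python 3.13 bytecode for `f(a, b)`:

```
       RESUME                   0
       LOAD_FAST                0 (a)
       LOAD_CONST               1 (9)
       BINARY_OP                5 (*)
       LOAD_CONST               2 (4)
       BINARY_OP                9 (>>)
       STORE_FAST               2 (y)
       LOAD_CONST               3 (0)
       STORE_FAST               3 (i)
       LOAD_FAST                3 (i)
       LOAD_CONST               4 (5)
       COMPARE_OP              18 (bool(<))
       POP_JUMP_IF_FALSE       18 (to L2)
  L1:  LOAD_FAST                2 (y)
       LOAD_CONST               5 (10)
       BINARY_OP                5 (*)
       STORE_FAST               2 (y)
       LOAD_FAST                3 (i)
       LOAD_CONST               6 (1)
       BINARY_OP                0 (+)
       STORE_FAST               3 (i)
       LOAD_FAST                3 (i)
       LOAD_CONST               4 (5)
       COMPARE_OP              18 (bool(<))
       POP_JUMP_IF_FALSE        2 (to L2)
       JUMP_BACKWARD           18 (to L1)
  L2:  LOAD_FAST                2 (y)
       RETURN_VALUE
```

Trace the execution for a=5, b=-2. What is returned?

200000

LOAD_FAST a → push 5
LOAD_CONST → push 9
BINARY_OP * → 5 * 9 = 45
LOAD_CONST → push 4
BINARY_OP >> → 45 >> 4 = 2
STORE_FAST y → y=2
LOAD_CONST → push 0
STORE_FAST i → i=0
LOAD_FAST i → push 0
LOAD_CONST → push 5
COMPARE_OP bool(<) → 0 vs 5 = True
POP_JUMP_IF_FALSE → pop True; no jump
LOAD_FAST y → push 2
LOAD_CONST → push 10
BINARY_OP * → 2 * 10 = 20
STORE_FAST y → y=20
LOAD_FAST i → push 0
LOAD_CONST → push 1
BINARY_OP + → 0 + 1 = 1
STORE_FAST i → i=1
LOAD_FAST i → push 1
LOAD_CONST → push 5
COMPARE_OP bool(<) → 1 vs 5 = True
POP_JUMP_IF_FALSE → pop True; no jump
LOAD_FAST y → push 20
LOAD_CONST → push 10
BINARY_OP * → 20 * 10 = 200
STORE_FAST y → y=200
LOAD_FAST i → push 1
LOAD_CONST → push 1
BINARY_OP + → 1 + 1 = 2
STORE_FAST i → i=2
LOAD_FAST i → push 2
LOAD_CONST → push 5
COMPARE_OP bool(<) → 2 vs 5 = True
POP_JUMP_IF_FALSE → pop True; no jump
LOAD_FAST y → push 200
LOAD_CONST → push 10
BINARY_OP * → 200 * 10 = 2000
STORE_FAST y → y=2000
LOAD_FAST i → push 2
LOAD_CONST → push 1
BINARY_OP + → 2 + 1 = 3
STORE_FAST i → i=3
LOAD_FAST i → push 3
LOAD_CONST → push 5
COMPARE_OP bool(<) → 3 vs 5 = True
POP_JUMP_IF_FALSE → pop True; no jump
LOAD_FAST y → push 2000
LOAD_CONST → push 10
BINARY_OP * → 2000 * 10 = 20000
STORE_FAST y → y=20000
LOAD_FAST i → push 3
LOAD_CONST → push 1
BINARY_OP + → 3 + 1 = 4
STORE_FAST i → i=4
LOAD_FAST i → push 4
LOAD_CONST → push 5
COMPARE_OP bool(<) → 4 vs 5 = True
POP_JUMP_IF_FALSE → pop True; no jump
LOAD_FAST y → push 20000
LOAD_CONST → push 10
BINARY_OP * → 20000 * 10 = 200000
STORE_FAST y → y=200000
LOAD_FAST i → push 4
LOAD_CONST → push 1
BINARY_OP + → 4 + 1 = 5
STORE_FAST i → i=5
LOAD_FAST i → push 5
LOAD_CONST → push 5
COMPARE_OP bool(<) → 5 vs 5 = False
POP_JUMP_IF_FALSE → pop False; jump
LOAD_FAST y → push 200000
RETURN_VALUE → return 200000.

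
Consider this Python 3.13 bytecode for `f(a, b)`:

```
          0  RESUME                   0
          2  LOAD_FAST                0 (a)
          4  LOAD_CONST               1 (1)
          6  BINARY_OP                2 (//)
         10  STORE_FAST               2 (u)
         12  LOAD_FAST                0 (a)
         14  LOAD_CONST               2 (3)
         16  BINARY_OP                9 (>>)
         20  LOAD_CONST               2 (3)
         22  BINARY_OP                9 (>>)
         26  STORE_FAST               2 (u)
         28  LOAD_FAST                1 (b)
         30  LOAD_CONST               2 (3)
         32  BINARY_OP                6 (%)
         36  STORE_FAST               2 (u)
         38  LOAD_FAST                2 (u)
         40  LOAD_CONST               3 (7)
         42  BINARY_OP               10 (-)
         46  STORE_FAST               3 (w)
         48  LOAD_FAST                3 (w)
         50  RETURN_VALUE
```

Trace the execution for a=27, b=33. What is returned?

LOAD_FAST a → push 27. Stack: [27]
LOAD_CONST → push 1. Stack: [27, 1]
BINARY_OP // → 27 // 1 = 27. Stack: [27]
STORE_FAST u → u=27. Stack: []
LOAD_FAST a → push 27. Stack: [27]
LOAD_CONST → push 3. Stack: [27, 3]
BINARY_OP >> → 27 >> 3 = 3. Stack: [3]
LOAD_CONST → push 3. Stack: [3, 3]
BINARY_OP >> → 3 >> 3 = 0. Stack: [0]
STORE_FAST u → u=0. Stack: []
LOAD_FAST b → push 33. Stack: [33]
LOAD_CONST → push 3. Stack: [33, 3]
BINARY_OP % → 33 % 3 = 0. Stack: [0]
STORE_FAST u → u=0. Stack: []
LOAD_FAST u → push 0. Stack: [0]
LOAD_CONST → push 7. Stack: [0, 7]
BINARY_OP - → 0 - 7 = -7. Stack: [-7]
STORE_FAST w → w=-7. Stack: []
LOAD_FAST w → push -7. Stack: [-7]
RETURN_VALUE → return -7.

-7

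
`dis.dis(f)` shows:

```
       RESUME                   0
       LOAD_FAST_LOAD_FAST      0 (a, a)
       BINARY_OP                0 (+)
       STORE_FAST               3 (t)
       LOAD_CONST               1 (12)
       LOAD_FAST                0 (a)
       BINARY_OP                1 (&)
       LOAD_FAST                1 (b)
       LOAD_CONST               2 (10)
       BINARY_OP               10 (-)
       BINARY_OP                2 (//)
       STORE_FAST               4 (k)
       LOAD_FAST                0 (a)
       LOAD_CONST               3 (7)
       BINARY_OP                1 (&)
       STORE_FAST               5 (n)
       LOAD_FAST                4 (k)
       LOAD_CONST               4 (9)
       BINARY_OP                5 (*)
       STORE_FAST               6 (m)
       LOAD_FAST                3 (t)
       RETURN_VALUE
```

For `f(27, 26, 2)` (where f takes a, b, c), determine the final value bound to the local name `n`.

LOAD_FAST_LOAD_FAST a,a → push 27,27. Stack: [27, 27]
BINARY_OP + → 27 + 27 = 54. Stack: [54]
STORE_FAST t → t=54. Stack: []
LOAD_CONST → push 12. Stack: [12]
LOAD_FAST a → push 27. Stack: [12, 27]
BINARY_OP & → 12 & 27 = 8. Stack: [8]
LOAD_FAST b → push 26. Stack: [8, 26]
LOAD_CONST → push 10. Stack: [8, 26, 10]
BINARY_OP - → 26 - 10 = 16. Stack: [8, 16]
BINARY_OP // → 8 // 16 = 0. Stack: [0]
STORE_FAST k → k=0. Stack: []
LOAD_FAST a → push 27. Stack: [27]
LOAD_CONST → push 7. Stack: [27, 7]
BINARY_OP & → 27 & 7 = 3. Stack: [3]
STORE_FAST n → n=3. Stack: []
LOAD_FAST k → push 0. Stack: [0]
LOAD_CONST → push 9. Stack: [0, 9]
BINARY_OP * → 0 * 9 = 0. Stack: [0]
STORE_FAST m → m=0. Stack: []
LOAD_FAST t → push 54. Stack: [54]
RETURN_VALUE → return 54.

3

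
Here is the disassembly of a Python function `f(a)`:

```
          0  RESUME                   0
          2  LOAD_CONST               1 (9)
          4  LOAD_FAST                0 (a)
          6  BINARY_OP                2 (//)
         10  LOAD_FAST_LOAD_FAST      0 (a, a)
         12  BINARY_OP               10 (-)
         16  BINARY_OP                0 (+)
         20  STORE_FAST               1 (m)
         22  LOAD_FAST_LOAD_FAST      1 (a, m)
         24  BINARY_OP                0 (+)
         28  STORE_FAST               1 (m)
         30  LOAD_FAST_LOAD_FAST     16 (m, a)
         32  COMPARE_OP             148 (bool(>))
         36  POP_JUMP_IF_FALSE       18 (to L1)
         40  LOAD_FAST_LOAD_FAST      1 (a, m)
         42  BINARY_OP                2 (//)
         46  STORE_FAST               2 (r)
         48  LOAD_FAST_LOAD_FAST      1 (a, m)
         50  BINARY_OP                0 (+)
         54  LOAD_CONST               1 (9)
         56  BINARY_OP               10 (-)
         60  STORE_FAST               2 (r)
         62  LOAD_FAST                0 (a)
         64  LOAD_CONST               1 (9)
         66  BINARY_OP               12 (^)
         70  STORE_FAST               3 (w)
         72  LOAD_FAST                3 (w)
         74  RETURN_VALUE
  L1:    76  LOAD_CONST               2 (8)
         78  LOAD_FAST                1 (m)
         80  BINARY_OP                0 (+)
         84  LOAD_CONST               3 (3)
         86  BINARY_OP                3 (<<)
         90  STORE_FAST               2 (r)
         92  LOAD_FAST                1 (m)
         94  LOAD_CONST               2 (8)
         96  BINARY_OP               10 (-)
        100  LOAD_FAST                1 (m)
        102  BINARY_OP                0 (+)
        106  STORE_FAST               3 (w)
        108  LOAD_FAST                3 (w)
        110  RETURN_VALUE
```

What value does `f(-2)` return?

LOAD_CONST → push 9. Stack: [9]
LOAD_FAST a → push -2. Stack: [9, -2]
BINARY_OP // → 9 // -2 = -5. Stack: [-5]
LOAD_FAST_LOAD_FAST a,a → push -2,-2. Stack: [-5, -2, -2]
BINARY_OP - → -2 - -2 = 0. Stack: [-5, 0]
BINARY_OP + → -5 + 0 = -5. Stack: [-5]
STORE_FAST m → m=-5. Stack: []
LOAD_FAST_LOAD_FAST a,m → push -2,-5. Stack: [-2, -5]
BINARY_OP + → -2 + -5 = -7. Stack: [-7]
STORE_FAST m → m=-7. Stack: []
LOAD_FAST_LOAD_FAST m,a → push -7,-2. Stack: [-7, -2]
COMPARE_OP bool(>) → -7 vs -2 = False. Stack: [False]
POP_JUMP_IF_FALSE → pop False; jump. Stack: []
LOAD_CONST → push 8. Stack: [8]
LOAD_FAST m → push -7. Stack: [8, -7]
BINARY_OP + → 8 + -7 = 1. Stack: [1]
LOAD_CONST → push 3. Stack: [1, 3]
BINARY_OP << → 1 << 3 = 8. Stack: [8]
STORE_FAST r → r=8. Stack: []
LOAD_FAST m → push -7. Stack: [-7]
LOAD_CONST → push 8. Stack: [-7, 8]
BINARY_OP - → -7 - 8 = -15. Stack: [-15]
LOAD_FAST m → push -7. Stack: [-15, -7]
BINARY_OP + → -15 + -7 = -22. Stack: [-22]
STORE_FAST w → w=-22. Stack: []
LOAD_FAST w → push -22. Stack: [-22]
RETURN_VALUE → return -22.

-22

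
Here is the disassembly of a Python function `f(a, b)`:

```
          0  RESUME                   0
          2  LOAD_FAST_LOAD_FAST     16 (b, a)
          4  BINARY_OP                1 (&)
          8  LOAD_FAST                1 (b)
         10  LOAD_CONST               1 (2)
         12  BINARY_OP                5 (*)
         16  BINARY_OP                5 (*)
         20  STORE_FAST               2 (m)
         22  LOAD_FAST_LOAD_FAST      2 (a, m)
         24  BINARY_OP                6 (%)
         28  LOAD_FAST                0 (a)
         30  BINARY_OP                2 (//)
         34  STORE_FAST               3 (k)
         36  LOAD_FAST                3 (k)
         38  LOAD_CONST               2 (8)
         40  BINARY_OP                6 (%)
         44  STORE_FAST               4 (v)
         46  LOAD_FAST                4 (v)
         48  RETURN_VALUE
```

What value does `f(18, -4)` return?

LOAD_FAST_LOAD_FAST b,a → push -4,18. Stack: [-4, 18]
BINARY_OP & → -4 & 18 = 16. Stack: [16]
LOAD_FAST b → push -4. Stack: [16, -4]
LOAD_CONST → push 2. Stack: [16, -4, 2]
BINARY_OP * → -4 * 2 = -8. Stack: [16, -8]
BINARY_OP * → 16 * -8 = -128. Stack: [-128]
STORE_FAST m → m=-128. Stack: []
LOAD_FAST_LOAD_FAST a,m → push 18,-128. Stack: [18, -128]
BINARY_OP % → 18 % -128 = -110. Stack: [-110]
LOAD_FAST a → push 18. Stack: [-110, 18]
BINARY_OP // → -110 // 18 = -7. Stack: [-7]
STORE_FAST k → k=-7. Stack: []
LOAD_FAST k → push -7. Stack: [-7]
LOAD_CONST → push 8. Stack: [-7, 8]
BINARY_OP % → -7 % 8 = 1. Stack: [1]
STORE_FAST v → v=1. Stack: []
LOAD_FAST v → push 1. Stack: [1]
RETURN_VALUE → return 1.

1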